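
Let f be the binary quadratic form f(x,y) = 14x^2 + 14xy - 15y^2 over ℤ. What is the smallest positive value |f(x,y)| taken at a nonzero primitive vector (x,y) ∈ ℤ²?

river: ρ → (-15,16,13)
river: ρ → (13,10,-18)
river: ρ → (-18,26,5)
river: ρ → (5,24,-23)
river: ρ → (-23,22,6)
river: ρ → (6,26,-15)
river: ρ → (-15,4,17)
river: ρ → (17,30,-2)
river: ρ → (-2,30,17)
river: ρ → (17,4,-15)
river: ρ → (-15,26,6)
river: ρ → (6,22,-23)
river: ρ → (-23,24,5)
river: ρ → (5,26,-18)
river: ρ → (-18,10,13)
river: ρ → (13,16,-15)
river: ρ → (-15,14,14)
river: ρ → (14,14,-15)
closes: descent 0, river 18
min |a| on river = 2

2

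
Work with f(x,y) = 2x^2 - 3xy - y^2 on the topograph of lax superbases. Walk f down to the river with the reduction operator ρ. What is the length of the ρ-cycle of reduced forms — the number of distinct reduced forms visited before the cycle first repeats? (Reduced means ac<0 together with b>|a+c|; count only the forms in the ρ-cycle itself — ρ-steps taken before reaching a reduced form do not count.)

D = 17, ⌊√D⌋ = 4
descent: ρ → (-1,3,2)  [lands on river]
river: ρ → (2,1,-2)
river: ρ → (-2,3,1)
river: ρ → (1,3,-2)
river: ρ → (-2,1,2)
river: ρ → (2,3,-1)
ρ-cycle length = 6 (tail of 1 descent step not counted)

6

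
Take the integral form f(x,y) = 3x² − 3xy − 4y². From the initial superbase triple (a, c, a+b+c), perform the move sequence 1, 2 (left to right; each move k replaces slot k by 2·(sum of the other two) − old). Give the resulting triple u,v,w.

start (3,-4,-4) = (f(1,0),f(0,1),f(1,1))
replace slot 1: 2·((-4)+(-4)) − 3 = -19 → (-19,-4,-4)
replace slot 2: 2·((-19)+(-4)) − (-4) = -42 → (-19,-42,-4)

-19,-42,-4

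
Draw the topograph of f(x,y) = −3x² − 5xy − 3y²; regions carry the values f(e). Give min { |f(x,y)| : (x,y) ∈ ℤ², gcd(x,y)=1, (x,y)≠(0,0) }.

translate: b→-1 (≡5 mod 6), so (3,5,3)→(3,-1,1)
flip: (3,-1,1)→(1,1,3)
reduced (well bottom): (1,1,3) with a≤c, −a<b≤a
well minimum |f| = |-1| = 1 (negative-definite)

1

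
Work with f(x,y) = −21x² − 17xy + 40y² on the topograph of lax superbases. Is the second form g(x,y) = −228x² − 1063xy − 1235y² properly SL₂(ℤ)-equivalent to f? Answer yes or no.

D₁ = 3649, D₂ = 3649
river cycle of f (length 98): (-21, 25, 36), (36, 47, -10), (-10, 53, 21), (21, 31, -32), (-32, 33, 20), (20, 47, -18), (-18, 25, 42), (42, 59, -1), (-1, 59, 42), (42, 25, -18), … (88 more)
river cycle of g (length 98): (-21, 25, 36), (36, 47, -10), (-10, 53, 21), (21, 31, -32), (-32, 33, 20), (20, 47, -18), (-18, 25, 42), (42, 59, -1), (-1, 59, 42), (42, 25, -18), … (88 more)
cycles coincide ⇒ equivalent

yes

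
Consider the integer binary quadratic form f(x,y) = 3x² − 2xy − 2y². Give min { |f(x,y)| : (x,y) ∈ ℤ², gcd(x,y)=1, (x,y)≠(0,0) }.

descent: ρ → (-2,2,3)  [lands on river]
river: ρ → (3,4,-1)
river: ρ → (-1,4,3)
river: ρ → (3,2,-2)
closes: descent 1, river 4
min |a| on river = 1

1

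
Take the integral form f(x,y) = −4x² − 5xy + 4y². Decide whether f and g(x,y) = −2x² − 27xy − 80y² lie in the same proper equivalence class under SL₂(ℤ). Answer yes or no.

D₁ = 89, D₂ = 89
river cycle of f (length 14): (4, 5, -4), (-4, 3, 5), (5, 7, -2), (-2, 9, 1), (1, 9, -2), (-2, 7, 5), (5, 3, -4), (-4, 5, 4), (4, 3, -5), (-5, 7, 2), … (4 more)
river cycle of g (length 14): (-2, 9, 1), (1, 9, -2), (-2, 7, 5), (5, 3, -4), (-4, 5, 4), (4, 3, -5), (-5, 7, 2), (2, 9, -1), (-1, 9, 2), (2, 7, -5), … (4 more)
cycles coincide ⇒ equivalent

yes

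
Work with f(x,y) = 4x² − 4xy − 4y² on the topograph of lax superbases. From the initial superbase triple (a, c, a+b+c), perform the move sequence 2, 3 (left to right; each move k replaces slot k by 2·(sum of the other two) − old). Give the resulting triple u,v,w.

start (4,-4,-4) = (f(1,0),f(0,1),f(1,1))
replace slot 2: 2·(4+(-4)) − (-4) = 4 → (4,4,-4)
replace slot 3: 2·(4+4) − (-4) = 20 → (4,4,20)

4,4,20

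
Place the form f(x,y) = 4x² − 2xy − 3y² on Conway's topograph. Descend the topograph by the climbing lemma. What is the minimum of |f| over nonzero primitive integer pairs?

descent: ρ → (-3,2,4)  [lands on river]
river: ρ → (4,6,-1)
river: ρ → (-1,6,4)
river: ρ → (4,2,-3)
river: ρ → (-3,4,3)
river: ρ → (3,2,-4)
river: ρ → (-4,6,1)
river: ρ → (1,6,-4)
river: ρ → (-4,2,3)
river: ρ → (3,4,-3)
closes: descent 1, river 10
min |a| on river = 1

1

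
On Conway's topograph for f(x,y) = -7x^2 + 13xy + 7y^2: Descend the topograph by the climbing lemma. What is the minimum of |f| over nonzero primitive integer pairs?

river: ρ → (7,15,-5)
river: ρ → (-5,15,7)
river: ρ → (7,13,-7)
river: ρ → (-7,15,5)
river: ρ → (5,15,-7)
river: ρ → (-7,13,7)
closes: descent 0, river 6
min |a| on river = 5

5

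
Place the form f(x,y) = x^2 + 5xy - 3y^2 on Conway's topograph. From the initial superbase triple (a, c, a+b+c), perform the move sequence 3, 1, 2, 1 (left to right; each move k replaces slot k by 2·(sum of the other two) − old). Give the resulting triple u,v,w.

start (1,-3,3) = (f(1,0),f(0,1),f(1,1))
replace slot 3: 2·(1+(-3)) − 3 = -7 → (1,-3,-7)
replace slot 1: 2·((-3)+(-7)) − 1 = -21 → (-21,-3,-7)
replace slot 2: 2·((-21)+(-7)) − (-3) = -53 → (-21,-53,-7)
replace slot 1: 2·((-53)+(-7)) − (-21) = -99 → (-99,-53,-7)

-99,-53,-7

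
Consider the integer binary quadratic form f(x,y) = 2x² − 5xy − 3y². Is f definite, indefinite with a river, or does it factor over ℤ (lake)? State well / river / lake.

D = b²−4ac = (-5)² − 4·2·(-3) = 49
D = 7² is a perfect square ⇒ form factors over ℤ ⇒ lakes

lake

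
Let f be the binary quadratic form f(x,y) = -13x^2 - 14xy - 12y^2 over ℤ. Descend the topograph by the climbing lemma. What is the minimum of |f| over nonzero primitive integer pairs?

translate: b→-12 (≡14 mod 26), so (13,14,12)→(13,-12,11)
flip: (13,-12,11)→(11,12,13)
translate: b→-10 (≡12 mod 22), so (11,12,13)→(11,-10,12)
reduced (well bottom): (11,-10,12) with a≤c, −a<b≤a
well minimum |f| = |-11| = 11 (negative-definite)

11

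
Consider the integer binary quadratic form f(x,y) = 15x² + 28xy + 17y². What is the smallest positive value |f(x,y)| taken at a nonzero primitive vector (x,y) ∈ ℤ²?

translate: b→-2 (≡28 mod 30), so (15,28,17)→(15,-2,4)
flip: (15,-2,4)→(4,2,15)
reduced (well bottom): (4,2,15) with a≤c, −a<b≤a
well minimum = a = 4

4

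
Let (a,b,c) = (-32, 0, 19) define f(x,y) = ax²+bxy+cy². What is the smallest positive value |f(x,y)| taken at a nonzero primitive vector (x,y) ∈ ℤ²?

descent: ρ → (19,38,-13)  [lands on river]
river: ρ → (-13,40,16)
river: ρ → (16,24,-29)
river: ρ → (-29,34,11)
river: ρ → (11,32,-32)
river: ρ → (-32,32,11)
river: ρ → (11,34,-29)
river: ρ → (-29,24,16)
river: ρ → (16,40,-13)
river: ρ → (-13,38,19)
closes: descent 1, river 10
min |a| on river = 11

11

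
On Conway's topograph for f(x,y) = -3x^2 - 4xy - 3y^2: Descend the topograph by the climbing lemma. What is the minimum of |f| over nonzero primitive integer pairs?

translate: b→-2 (≡4 mod 6), so (3,4,3)→(3,-2,2)
flip: (3,-2,2)→(2,2,3)
reduced (well bottom): (2,2,3) with a≤c, −a<b≤a
well minimum |f| = |-2| = 2 (negative-definite)

2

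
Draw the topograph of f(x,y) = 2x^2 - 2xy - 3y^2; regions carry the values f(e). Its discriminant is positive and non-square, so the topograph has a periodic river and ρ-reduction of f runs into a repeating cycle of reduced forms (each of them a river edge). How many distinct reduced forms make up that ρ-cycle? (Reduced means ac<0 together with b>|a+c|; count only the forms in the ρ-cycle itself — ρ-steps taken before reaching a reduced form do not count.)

D = 28, ⌊√D⌋ = 5
descent: ρ → (-3,2,2)  [lands on river]
river: ρ → (2,2,-3)
river: ρ → (-3,4,1)
river: ρ → (1,4,-3)
ρ-cycle length = 4 (tail of 1 descent step not counted)

4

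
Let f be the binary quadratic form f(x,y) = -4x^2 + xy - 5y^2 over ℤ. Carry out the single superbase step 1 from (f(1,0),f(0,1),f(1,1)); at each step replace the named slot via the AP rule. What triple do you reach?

start (-4,-5,-8) = (f(1,0),f(0,1),f(1,1))
replace slot 1: 2·((-5)+(-8)) − (-4) = -22 → (-22,-5,-8)

-22,-5,-8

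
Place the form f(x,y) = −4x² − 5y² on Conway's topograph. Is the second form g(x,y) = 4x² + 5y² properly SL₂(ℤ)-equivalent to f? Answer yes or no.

D₁ = -80, D₂ = -80
f is negative-definite; reduce −f:
−f: reduced (well bottom): (4,0,5) with a≤c, −a<b≤a
flip sign back: reduced form of f is (-4,0,-5)
g: reduced (well bottom): (4,0,5) with a≤c, −a<b≤a
reduced forms (-4, 0, -5) vs (4, 0, 5) ⇒ inequivalent

no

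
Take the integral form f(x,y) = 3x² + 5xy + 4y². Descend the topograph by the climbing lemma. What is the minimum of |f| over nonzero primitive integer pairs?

translate: b→-1 (≡5 mod 6), so (3,5,4)→(3,-1,2)
flip: (3,-1,2)→(2,1,3)
reduced (well bottom): (2,1,3) with a≤c, −a<b≤a
well minimum = a = 2

2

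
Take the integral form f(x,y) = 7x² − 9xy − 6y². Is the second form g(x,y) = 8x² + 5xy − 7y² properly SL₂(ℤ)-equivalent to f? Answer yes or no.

D₁ = 249, D₂ = 249
river cycle of f (length 16): (-6, 9, 7), (7, 5, -8), (-8, 11, 4), (4, 13, -5), (-5, 7, 10), (10, 13, -2), (-2, 15, 3), (3, 15, -2), (-2, 13, 10), (10, 7, -5), … (6 more)
river cycle of g (length 16): (-7, 9, 6), (6, 15, -1), (-1, 15, 6), (6, 9, -7), (-7, 5, 8), (8, 11, -4), (-4, 13, 5), (5, 7, -10), (-10, 13, 2), (2, 15, -3), … (6 more)
cycles differ ⇒ inequivalent

no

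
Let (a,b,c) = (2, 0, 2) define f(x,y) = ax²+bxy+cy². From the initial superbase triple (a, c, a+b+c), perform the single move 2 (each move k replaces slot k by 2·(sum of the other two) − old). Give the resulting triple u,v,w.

start (2,2,4) = (f(1,0),f(0,1),f(1,1))
replace slot 2: 2·(2+4) − 2 = 10 → (2,10,4)

2,10,4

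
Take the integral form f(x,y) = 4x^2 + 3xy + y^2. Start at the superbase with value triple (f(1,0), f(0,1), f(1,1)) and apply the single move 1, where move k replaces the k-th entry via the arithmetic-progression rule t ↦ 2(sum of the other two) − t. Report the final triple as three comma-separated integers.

start (4,1,8) = (f(1,0),f(0,1),f(1,1))
replace slot 1: 2·(1+8) − 4 = 14 → (14,1,8)

14,1,8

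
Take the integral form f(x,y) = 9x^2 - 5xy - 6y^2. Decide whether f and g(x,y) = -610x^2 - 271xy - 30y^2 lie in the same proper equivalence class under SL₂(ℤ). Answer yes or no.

D₁ = 241, D₂ = 241
river cycle of f (length 38): (-6, 5, 9), (9, 13, -2), (-2, 15, 2), (2, 13, -9), (-9, 5, 6), (6, 7, -8), (-8, 9, 5), (5, 11, -6), (-6, 13, 3), (3, 11, -10), … (28 more)
river cycle of g (length 38): (-5, 9, 8), (8, 7, -6), (-6, 5, 9), (9, 13, -2), (-2, 15, 2), (2, 13, -9), (-9, 5, 6), (6, 7, -8), (-8, 9, 5), (5, 11, -6), … (28 more)
cycles coincide ⇒ equivalent

yes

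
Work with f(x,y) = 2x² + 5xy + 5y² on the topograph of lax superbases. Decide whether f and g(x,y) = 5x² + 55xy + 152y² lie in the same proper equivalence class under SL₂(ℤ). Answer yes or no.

D₁ = -15, D₂ = -15
f: translate: b→1 (≡5 mod 4), so (2,5,5)→(2,1,2)
f: reduced (well bottom): (2,1,2) with a≤c, −a<b≤a
g: translate: b→5 (≡55 mod 10), so (5,55,152)→(5,5,2)
g: flip: (5,5,2)→(2,-5,5)
g: translate: b→-1 (≡-5 mod 4), so (2,-5,5)→(2,-1,2)
g: flip: (2,-1,2)→(2,1,2)
g: reduced (well bottom): (2,1,2) with a≤c, −a<b≤a
reduced forms (2, 1, 2) vs (2, 1, 2) ⇒ equivalent

yes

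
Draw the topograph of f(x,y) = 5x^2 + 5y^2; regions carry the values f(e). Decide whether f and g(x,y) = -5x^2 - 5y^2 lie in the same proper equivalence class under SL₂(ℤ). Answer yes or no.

D₁ = -100, D₂ = -100
f: reduced (well bottom): (5,0,5) with a≤c, −a<b≤a
g is negative-definite; reduce −g:
−g: reduced (well bottom): (5,0,5) with a≤c, −a<b≤a
flip sign back: reduced form of g is (-5,0,-5)
reduced forms (5, 0, 5) vs (-5, 0, -5) ⇒ inequivalent

no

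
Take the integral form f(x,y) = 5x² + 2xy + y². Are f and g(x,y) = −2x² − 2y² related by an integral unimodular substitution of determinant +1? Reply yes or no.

D₁ = -16, D₂ = -16
f: flip: (5,2,1)→(1,-2,5)
f: translate: b→0 (≡-2 mod 2), so (1,-2,5)→(1,0,4)
f: reduced (well bottom): (1,0,4) with a≤c, −a<b≤a
g is negative-definite; reduce −g:
−g: reduced (well bottom): (2,0,2) with a≤c, −a<b≤a
flip sign back: reduced form of g is (-2,0,-2)
reduced forms (1, 0, 4) vs (-2, 0, -2) ⇒ inequivalent

no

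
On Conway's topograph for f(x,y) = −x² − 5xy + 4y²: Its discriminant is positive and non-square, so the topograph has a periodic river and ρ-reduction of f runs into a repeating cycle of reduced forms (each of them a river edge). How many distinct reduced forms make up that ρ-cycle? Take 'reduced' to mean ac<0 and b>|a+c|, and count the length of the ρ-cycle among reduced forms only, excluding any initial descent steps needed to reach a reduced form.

D = 41, ⌊√D⌋ = 6
descent: ρ → (4,5,-1)  [lands on river]
river: ρ → (-1,5,4)
river: ρ → (4,3,-2)
river: ρ → (-2,5,2)
river: ρ → (2,3,-4)
river: ρ → (-4,5,1)
river: ρ → (1,5,-4)
river: ρ → (-4,3,2)
river: ρ → (2,5,-2)
river: ρ → (-2,3,4)
ρ-cycle length = 10 (tail of 1 descent step not counted)

10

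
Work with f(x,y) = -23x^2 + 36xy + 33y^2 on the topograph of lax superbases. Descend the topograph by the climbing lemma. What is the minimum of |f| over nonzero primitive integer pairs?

river: ρ → (33,30,-26)
river: ρ → (-26,22,37)
river: ρ → (37,52,-11)
river: ρ → (-11,58,22)
river: ρ → (22,30,-39)
river: ρ → (-39,48,13)
river: ρ → (13,56,-23)
river: ρ → (-23,36,33)
closes: descent 0, river 8
min |a| on river = 11

11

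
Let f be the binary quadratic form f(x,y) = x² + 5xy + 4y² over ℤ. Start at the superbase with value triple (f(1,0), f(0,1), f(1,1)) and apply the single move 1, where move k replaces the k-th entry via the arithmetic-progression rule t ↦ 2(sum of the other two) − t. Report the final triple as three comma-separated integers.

start (1,4,10) = (f(1,0),f(0,1),f(1,1))
replace slot 1: 2·(4+10) − 1 = 27 → (27,4,10)

27,4,10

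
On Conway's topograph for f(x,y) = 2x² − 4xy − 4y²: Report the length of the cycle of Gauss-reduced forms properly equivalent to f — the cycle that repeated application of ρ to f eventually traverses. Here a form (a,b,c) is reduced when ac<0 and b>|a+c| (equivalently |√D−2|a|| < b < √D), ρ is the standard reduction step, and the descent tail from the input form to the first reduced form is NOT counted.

D = 48, ⌊√D⌋ = 6
descent: ρ → (-4,4,2)  [lands on river]
river: ρ → (2,4,-4)
ρ-cycle length = 2 (tail of 1 descent step not counted)

2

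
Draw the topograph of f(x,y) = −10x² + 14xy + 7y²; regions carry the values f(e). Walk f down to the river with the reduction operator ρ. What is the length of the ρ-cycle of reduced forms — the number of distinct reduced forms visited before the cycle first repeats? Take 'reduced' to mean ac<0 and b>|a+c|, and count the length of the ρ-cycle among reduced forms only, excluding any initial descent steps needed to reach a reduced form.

D = 476, ⌊√D⌋ = 21
river: ρ → (7,14,-10)
river: ρ → (-10,6,11)
river: ρ → (11,16,-5)
river: ρ → (-5,14,14)
river: ρ → (14,14,-5)
river: ρ → (-5,16,11)
river: ρ → (11,6,-10)
river: ρ → (-10,14,7)
ρ-cycle length = 8 (tail of 0 descent steps not counted)

8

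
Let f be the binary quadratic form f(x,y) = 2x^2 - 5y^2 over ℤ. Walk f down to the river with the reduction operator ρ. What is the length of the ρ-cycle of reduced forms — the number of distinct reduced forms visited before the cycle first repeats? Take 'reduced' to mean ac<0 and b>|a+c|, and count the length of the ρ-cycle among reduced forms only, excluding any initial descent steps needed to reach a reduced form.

D = 40, ⌊√D⌋ = 6
descent: ρ → (-5,0,2)
descent: ρ → (2,4,-3)  [lands on river]
river: ρ → (-3,2,3)
river: ρ → (3,4,-2)
river: ρ → (-2,4,3)
river: ρ → (3,2,-3)
river: ρ → (-3,4,2)
ρ-cycle length = 6 (tail of 2 descent steps not counted)

6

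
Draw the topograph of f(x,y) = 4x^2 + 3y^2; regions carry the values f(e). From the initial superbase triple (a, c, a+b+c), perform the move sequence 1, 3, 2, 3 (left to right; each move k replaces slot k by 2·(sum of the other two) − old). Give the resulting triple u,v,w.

start (4,3,7) = (f(1,0),f(0,1),f(1,1))
replace slot 1: 2·(3+7) − 4 = 16 → (16,3,7)
replace slot 3: 2·(16+3) − 7 = 31 → (16,3,31)
replace slot 2: 2·(16+31) − 3 = 91 → (16,91,31)
replace slot 3: 2·(16+91) − 31 = 183 → (16,91,183)

16,91,183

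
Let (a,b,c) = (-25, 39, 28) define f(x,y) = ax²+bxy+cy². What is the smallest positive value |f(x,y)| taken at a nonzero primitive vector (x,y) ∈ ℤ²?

river: ρ → (28,17,-36)
river: ρ → (-36,55,9)
river: ρ → (9,53,-42)
river: ρ → (-42,31,20)
river: ρ → (20,49,-24)
river: ρ → (-24,47,22)
river: ρ → (22,41,-30)
river: ρ → (-30,19,33)
river: ρ → (33,47,-16)
river: ρ → (-16,49,30)
river: ρ → (30,11,-35)
river: ρ → (-35,59,6)
river: ρ → (6,61,-25)
river: ρ → (-25,39,28)
closes: descent 0, river 14
min |a| on river = 6

6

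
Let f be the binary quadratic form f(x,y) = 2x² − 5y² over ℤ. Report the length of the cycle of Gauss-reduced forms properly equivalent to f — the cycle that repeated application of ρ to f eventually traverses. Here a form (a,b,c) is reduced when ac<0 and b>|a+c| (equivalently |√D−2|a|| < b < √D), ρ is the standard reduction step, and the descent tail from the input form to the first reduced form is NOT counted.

D = 40, ⌊√D⌋ = 6
descent: ρ → (-5,0,2)
descent: ρ → (2,4,-3)  [lands on river]
river: ρ → (-3,2,3)
river: ρ → (3,4,-2)
river: ρ → (-2,4,3)
river: ρ → (3,2,-3)
river: ρ → (-3,4,2)
ρ-cycle length = 6 (tail of 2 descent steps not counted)

6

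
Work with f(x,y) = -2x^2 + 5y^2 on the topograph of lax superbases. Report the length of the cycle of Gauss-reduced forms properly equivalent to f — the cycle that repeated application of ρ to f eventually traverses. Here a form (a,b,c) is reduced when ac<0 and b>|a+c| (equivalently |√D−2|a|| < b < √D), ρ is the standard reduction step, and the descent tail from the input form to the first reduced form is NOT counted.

D = 40, ⌊√D⌋ = 6
descent: ρ → (5,0,-2)
descent: ρ → (-2,4,3)  [lands on river]
river: ρ → (3,2,-3)
river: ρ → (-3,4,2)
river: ρ → (2,4,-3)
river: ρ → (-3,2,3)
river: ρ → (3,4,-2)
ρ-cycle length = 6 (tail of 2 descent steps not counted)

6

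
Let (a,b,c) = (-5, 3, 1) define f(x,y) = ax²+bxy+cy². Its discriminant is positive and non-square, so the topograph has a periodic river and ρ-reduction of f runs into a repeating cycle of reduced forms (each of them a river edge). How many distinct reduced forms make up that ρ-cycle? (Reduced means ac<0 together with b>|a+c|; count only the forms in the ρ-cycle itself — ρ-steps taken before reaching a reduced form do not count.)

D = 29, ⌊√D⌋ = 5
descent: ρ → (1,5,-1)  [lands on river]
river: ρ → (-1,5,1)
ρ-cycle length = 2 (tail of 1 descent step not counted)

2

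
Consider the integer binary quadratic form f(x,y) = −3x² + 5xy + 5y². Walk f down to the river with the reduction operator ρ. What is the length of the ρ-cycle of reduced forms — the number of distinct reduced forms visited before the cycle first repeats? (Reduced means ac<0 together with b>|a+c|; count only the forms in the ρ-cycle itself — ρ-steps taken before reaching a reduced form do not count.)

D = 85, ⌊√D⌋ = 9
river: ρ → (5,5,-3)
river: ρ → (-3,7,3)
river: ρ → (3,5,-5)
river: ρ → (-5,5,3)
river: ρ → (3,7,-3)
river: ρ → (-3,5,5)
ρ-cycle length = 6 (tail of 0 descent steps not counted)

6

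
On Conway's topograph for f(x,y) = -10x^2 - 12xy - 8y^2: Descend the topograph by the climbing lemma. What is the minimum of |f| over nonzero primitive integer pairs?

translate: b→-8 (≡12 mod 20), so (10,12,8)→(10,-8,6)
flip: (10,-8,6)→(6,8,10)
translate: b→-4 (≡8 mod 12), so (6,8,10)→(6,-4,8)
reduced (well bottom): (6,-4,8) with a≤c, −a<b≤a
well minimum |f| = |-6| = 6 (negative-definite)

6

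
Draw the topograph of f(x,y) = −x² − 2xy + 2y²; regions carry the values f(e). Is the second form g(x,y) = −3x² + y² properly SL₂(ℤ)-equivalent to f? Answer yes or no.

D₁ = 12, D₂ = 12
river cycle of f (length 2): (2, 2, -1), (-1, 2, 2)
river cycle of g (length 2): (1, 2, -2), (-2, 2, 1)
cycles differ ⇒ inequivalent

no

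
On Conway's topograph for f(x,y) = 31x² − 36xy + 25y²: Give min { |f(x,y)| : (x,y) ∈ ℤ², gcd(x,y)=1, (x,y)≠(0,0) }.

translate: b→26 (≡-36 mod 62), so (31,-36,25)→(31,26,20)
flip: (31,26,20)→(20,-26,31)
translate: b→14 (≡-26 mod 40), so (20,-26,31)→(20,14,25)
reduced (well bottom): (20,14,25) with a≤c, −a<b≤a
well minimum = a = 20

20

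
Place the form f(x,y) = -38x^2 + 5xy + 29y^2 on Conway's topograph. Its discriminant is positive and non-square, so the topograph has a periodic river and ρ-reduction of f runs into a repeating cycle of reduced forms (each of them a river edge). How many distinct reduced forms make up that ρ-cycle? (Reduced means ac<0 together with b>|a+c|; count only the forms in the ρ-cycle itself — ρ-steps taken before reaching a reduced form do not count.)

D = 4433, ⌊√D⌋ = 66
descent: ρ → (29,53,-14)  [lands on river]
river: ρ → (-14,59,17)
river: ρ → (17,43,-38)
river: ρ → (-38,33,22)
river: ρ → (22,55,-16)
river: ρ → (-16,41,43)
river: ρ → (43,45,-14)
river: ρ → (-14,39,52)
river: ρ → (52,65,-1)
river: ρ → (-1,65,52)
river: ρ → (52,39,-14)
river: ρ → (-14,45,43)
river: ρ → (43,41,-16)
river: ρ → (-16,55,22)
river: ρ → (22,33,-38)
river: ρ → (-38,43,17)
river: ρ → (17,59,-14)
river: ρ → (-14,53,29)
river: ρ → (29,63,-4)
river: ρ → (-4,65,13)
river: ρ → (13,65,-4)
river: ρ → (-4,63,29)
ρ-cycle length = 22 (tail of 1 descent step not counted)

22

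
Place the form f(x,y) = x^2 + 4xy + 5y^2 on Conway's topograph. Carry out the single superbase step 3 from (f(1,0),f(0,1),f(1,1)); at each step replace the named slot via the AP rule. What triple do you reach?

start (1,5,10) = (f(1,0),f(0,1),f(1,1))
replace slot 3: 2·(1+5) − 10 = 2 → (1,5,2)

1,5,2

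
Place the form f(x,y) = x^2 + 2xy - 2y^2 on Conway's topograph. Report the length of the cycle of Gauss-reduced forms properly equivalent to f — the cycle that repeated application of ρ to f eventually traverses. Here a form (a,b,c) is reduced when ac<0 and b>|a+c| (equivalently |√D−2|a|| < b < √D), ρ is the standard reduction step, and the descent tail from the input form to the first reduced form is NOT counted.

D = 12, ⌊√D⌋ = 3
river: ρ → (-2,2,1)
river: ρ → (1,2,-2)
ρ-cycle length = 2 (tail of 0 descent steps not counted)

2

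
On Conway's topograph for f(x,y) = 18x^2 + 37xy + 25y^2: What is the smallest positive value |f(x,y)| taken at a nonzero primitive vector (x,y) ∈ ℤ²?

translate: b→1 (≡37 mod 36), so (18,37,25)→(18,1,6)
flip: (18,1,6)→(6,-1,18)
reduced (well bottom): (6,-1,18) with a≤c, −a<b≤a
well minimum = a = 6

6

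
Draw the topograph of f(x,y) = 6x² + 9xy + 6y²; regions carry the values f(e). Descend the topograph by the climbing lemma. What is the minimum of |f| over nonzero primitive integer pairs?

translate: b→-3 (≡9 mod 12), so (6,9,6)→(6,-3,3)
flip: (6,-3,3)→(3,3,6)
reduced (well bottom): (3,3,6) with a≤c, −a<b≤a
well minimum = a = 3

3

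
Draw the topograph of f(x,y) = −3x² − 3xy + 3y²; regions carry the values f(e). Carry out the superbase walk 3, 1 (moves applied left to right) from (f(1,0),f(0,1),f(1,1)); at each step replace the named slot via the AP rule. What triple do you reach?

start (-3,3,-3) = (f(1,0),f(0,1),f(1,1))
replace slot 3: 2·((-3)+3) − (-3) = 3 → (-3,3,3)
replace slot 1: 2·(3+3) − (-3) = 15 → (15,3,3)

15,3,3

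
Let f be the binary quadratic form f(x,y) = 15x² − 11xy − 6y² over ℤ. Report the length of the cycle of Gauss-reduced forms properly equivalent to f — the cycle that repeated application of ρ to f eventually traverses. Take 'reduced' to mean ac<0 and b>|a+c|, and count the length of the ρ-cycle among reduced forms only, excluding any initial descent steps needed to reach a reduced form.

D = 481, ⌊√D⌋ = 21
descent: ρ → (-6,11,15)  [lands on river]
river: ρ → (15,19,-2)
river: ρ → (-2,21,5)
river: ρ → (5,19,-6)
river: ρ → (-6,17,8)
river: ρ → (8,15,-8)
river: ρ → (-8,17,6)
river: ρ → (6,19,-5)
river: ρ → (-5,21,2)
river: ρ → (2,19,-15)
river: ρ → (-15,11,6)
river: ρ → (6,13,-13)
river: ρ → (-13,13,6)
river: ρ → (6,11,-15)
river: ρ → (-15,19,2)
river: ρ → (2,21,-5)
river: ρ → (-5,19,6)
river: ρ → (6,17,-8)
river: ρ → (-8,15,8)
river: ρ → (8,17,-6)
river: ρ → (-6,19,5)
river: ρ → (5,21,-2)
river: ρ → (-2,19,15)
river: ρ → (15,11,-6)
river: ρ → (-6,13,13)
river: ρ → (13,13,-6)
ρ-cycle length = 26 (tail of 1 descent step not counted)

26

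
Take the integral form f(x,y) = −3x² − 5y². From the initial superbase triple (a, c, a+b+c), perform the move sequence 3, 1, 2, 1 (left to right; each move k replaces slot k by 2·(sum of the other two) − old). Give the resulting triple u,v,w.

start (-3,-5,-8) = (f(1,0),f(0,1),f(1,1))
replace slot 3: 2·((-3)+(-5)) − (-8) = -8 → (-3,-5,-8)
replace slot 1: 2·((-5)+(-8)) − (-3) = -23 → (-23,-5,-8)
replace slot 2: 2·((-23)+(-8)) − (-5) = -57 → (-23,-57,-8)
replace slot 1: 2·((-57)+(-8)) − (-23) = -107 → (-107,-57,-8)

-107,-57,-8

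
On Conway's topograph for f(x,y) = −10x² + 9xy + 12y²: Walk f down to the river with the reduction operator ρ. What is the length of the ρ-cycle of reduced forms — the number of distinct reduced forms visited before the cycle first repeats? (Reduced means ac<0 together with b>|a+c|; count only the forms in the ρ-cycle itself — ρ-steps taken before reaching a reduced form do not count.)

D = 561, ⌊√D⌋ = 23
river: ρ → (12,15,-7)
river: ρ → (-7,13,14)
river: ρ → (14,15,-6)
river: ρ → (-6,21,5)
river: ρ → (5,19,-10)
river: ρ → (-10,21,3)
river: ρ → (3,21,-10)
river: ρ → (-10,19,5)
river: ρ → (5,21,-6)
river: ρ → (-6,15,14)
river: ρ → (14,13,-7)
river: ρ → (-7,15,12)
river: ρ → (12,9,-10)
river: ρ → (-10,11,11)
river: ρ → (11,11,-10)
river: ρ → (-10,9,12)
ρ-cycle length = 16 (tail of 0 descent steps not counted)

16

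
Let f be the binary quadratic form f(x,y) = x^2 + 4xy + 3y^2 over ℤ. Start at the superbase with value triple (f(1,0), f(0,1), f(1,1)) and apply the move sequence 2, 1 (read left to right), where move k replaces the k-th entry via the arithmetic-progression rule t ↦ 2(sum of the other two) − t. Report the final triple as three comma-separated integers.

start (1,3,8) = (f(1,0),f(0,1),f(1,1))
replace slot 2: 2·(1+8) − 3 = 15 → (1,15,8)
replace slot 1: 2·(15+8) − 1 = 45 → (45,15,8)

45,15,8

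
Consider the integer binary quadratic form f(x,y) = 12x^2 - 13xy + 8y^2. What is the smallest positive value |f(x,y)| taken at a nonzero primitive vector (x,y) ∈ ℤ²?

translate: b→11 (≡-13 mod 24), so (12,-13,8)→(12,11,7)
flip: (12,11,7)→(7,-11,12)
translate: b→3 (≡-11 mod 14), so (7,-11,12)→(7,3,8)
reduced (well bottom): (7,3,8) with a≤c, −a<b≤a
well minimum = a = 7

7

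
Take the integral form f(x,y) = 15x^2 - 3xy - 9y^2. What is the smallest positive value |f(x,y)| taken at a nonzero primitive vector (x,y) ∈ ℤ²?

descent: ρ → (-9,21,3)  [lands on river]
river: ρ → (3,21,-9)
river: ρ → (-9,15,9)
river: ρ → (9,21,-3)
river: ρ → (-3,21,9)
river: ρ → (9,15,-9)
closes: descent 1, river 6
min |a| on river = 3

3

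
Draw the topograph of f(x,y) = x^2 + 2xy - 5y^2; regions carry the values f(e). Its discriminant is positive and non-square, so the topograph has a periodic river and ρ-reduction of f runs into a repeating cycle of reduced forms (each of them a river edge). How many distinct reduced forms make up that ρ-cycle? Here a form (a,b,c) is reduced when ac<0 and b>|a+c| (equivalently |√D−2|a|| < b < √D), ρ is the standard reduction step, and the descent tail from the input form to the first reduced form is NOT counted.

D = 24, ⌊√D⌋ = 4
descent: ρ → (-5,-2,1)
descent: ρ → (1,4,-2)  [lands on river]
river: ρ → (-2,4,1)
ρ-cycle length = 2 (tail of 2 descent steps not counted)

2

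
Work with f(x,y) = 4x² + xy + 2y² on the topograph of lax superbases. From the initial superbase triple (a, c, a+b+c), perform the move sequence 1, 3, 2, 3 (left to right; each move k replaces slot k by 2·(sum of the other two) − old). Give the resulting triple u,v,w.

start (4,2,7) = (f(1,0),f(0,1),f(1,1))
replace slot 1: 2·(2+7) − 4 = 14 → (14,2,7)
replace slot 3: 2·(14+2) − 7 = 25 → (14,2,25)
replace slot 2: 2·(14+25) − 2 = 76 → (14,76,25)
replace slot 3: 2·(14+76) − 25 = 155 → (14,76,155)

14,76,155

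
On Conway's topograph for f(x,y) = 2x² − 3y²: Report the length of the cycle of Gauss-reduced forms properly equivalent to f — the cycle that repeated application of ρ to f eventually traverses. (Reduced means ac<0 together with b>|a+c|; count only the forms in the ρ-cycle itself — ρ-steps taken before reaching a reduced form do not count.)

D = 24, ⌊√D⌋ = 4
descent: ρ → (-3,0,2)
descent: ρ → (2,4,-1)  [lands on river]
river: ρ → (-1,4,2)
ρ-cycle length = 2 (tail of 2 descent steps not counted)

2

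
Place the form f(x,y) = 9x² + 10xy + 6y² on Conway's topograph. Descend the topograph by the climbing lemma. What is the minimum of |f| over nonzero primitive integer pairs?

translate: b→-8 (≡10 mod 18), so (9,10,6)→(9,-8,5)
flip: (9,-8,5)→(5,8,9)
translate: b→-2 (≡8 mod 10), so (5,8,9)→(5,-2,6)
reduced (well bottom): (5,-2,6) with a≤c, −a<b≤a
well minimum = a = 5

5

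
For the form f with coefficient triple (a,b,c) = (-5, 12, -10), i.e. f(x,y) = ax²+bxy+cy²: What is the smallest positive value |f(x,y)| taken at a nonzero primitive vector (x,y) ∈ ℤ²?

translate: b→-2 (≡-12 mod 10), so (5,-12,10)→(5,-2,3)
flip: (5,-2,3)→(3,2,5)
reduced (well bottom): (3,2,5) with a≤c, −a<b≤a
well minimum |f| = |-3| = 3 (negative-definite)

3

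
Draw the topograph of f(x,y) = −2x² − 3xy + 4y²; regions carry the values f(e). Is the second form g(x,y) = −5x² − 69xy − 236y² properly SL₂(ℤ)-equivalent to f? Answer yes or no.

D₁ = 41, D₂ = 41
river cycle of f (length 10): (4, 3, -2), (-2, 5, 2), (2, 3, -4), (-4, 5, 1), (1, 5, -4), (-4, 3, 2), (2, 5, -2), (-2, 3, 4), (4, 5, -1), (-1, 5, 4)
river cycle of g (length 10): (2, 3, -4), (-4, 5, 1), (1, 5, -4), (-4, 3, 2), (2, 5, -2), (-2, 3, 4), (4, 5, -1), (-1, 5, 4), (4, 3, -2), (-2, 5, 2)
cycles coincide ⇒ equivalent

yes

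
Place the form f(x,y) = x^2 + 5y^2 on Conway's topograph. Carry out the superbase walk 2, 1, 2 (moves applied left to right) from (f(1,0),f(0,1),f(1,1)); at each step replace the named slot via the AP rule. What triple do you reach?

start (1,5,6) = (f(1,0),f(0,1),f(1,1))
replace slot 2: 2·(1+6) − 5 = 9 → (1,9,6)
replace slot 1: 2·(9+6) − 1 = 29 → (29,9,6)
replace slot 2: 2·(29+6) − 9 = 61 → (29,61,6)

29,61,6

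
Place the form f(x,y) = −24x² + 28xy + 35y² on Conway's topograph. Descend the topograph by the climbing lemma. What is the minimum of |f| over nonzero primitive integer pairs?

river: ρ → (35,42,-17)
river: ρ → (-17,60,8)
river: ρ → (8,52,-45)
river: ρ → (-45,38,15)
river: ρ → (15,52,-24)
river: ρ → (-24,44,23)
river: ρ → (23,48,-20)
river: ρ → (-20,32,39)
river: ρ → (39,46,-13)
river: ρ → (-13,58,15)
river: ρ → (15,62,-5)
river: ρ → (-5,58,39)
river: ρ → (39,20,-24)
river: ρ → (-24,28,35)
closes: descent 0, river 14
min |a| on river = 5

5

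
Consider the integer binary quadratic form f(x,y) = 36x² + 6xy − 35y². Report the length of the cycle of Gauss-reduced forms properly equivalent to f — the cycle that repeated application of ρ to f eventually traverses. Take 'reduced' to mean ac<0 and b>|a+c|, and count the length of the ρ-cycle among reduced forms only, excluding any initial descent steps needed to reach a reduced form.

D = 5076, ⌊√D⌋ = 71
river: ρ → (-35,64,7)
river: ρ → (7,62,-44)
river: ρ → (-44,26,25)
river: ρ → (25,24,-45)
river: ρ → (-45,66,4)
river: ρ → (4,70,-11)
river: ρ → (-11,62,28)
river: ρ → (28,50,-23)
river: ρ → (-23,42,36)
river: ρ → (36,30,-29)
river: ρ → (-29,28,37)
river: ρ → (37,46,-20)
river: ρ → (-20,34,49)
river: ρ → (49,64,-5)
river: ρ → (-5,66,36)
river: ρ → (36,6,-35)
ρ-cycle length = 16 (tail of 0 descent steps not counted)

16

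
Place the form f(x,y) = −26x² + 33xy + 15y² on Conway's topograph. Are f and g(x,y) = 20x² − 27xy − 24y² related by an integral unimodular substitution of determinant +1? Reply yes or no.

D₁ = 2649, D₂ = 2649
river cycle of f (length 54): (15, 27, -32), (-32, 37, 10), (10, 43, -20), (-20, 37, 16), (16, 27, -30), (-30, 33, 13), (13, 45, -12), (-12, 51, 1), (1, 51, -12), (-12, 45, 13), … (44 more)
river cycle of g (length 54): (-24, 27, 20), (20, 13, -31), (-31, 49, 2), (2, 51, -6), (-6, 45, 26), (26, 7, -25), (-25, 43, 8), (8, 37, -40), (-40, 43, 5), (5, 47, -22), … (44 more)
cycles differ ⇒ inequivalent

no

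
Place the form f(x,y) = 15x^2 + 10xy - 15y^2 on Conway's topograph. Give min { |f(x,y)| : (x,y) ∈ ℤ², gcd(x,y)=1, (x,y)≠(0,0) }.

river: ρ → (-15,20,10)
river: ρ → (10,20,-15)
river: ρ → (-15,10,15)
river: ρ → (15,20,-10)
river: ρ → (-10,20,15)
river: ρ → (15,10,-15)
closes: descent 0, river 6
min |a| on river = 10

10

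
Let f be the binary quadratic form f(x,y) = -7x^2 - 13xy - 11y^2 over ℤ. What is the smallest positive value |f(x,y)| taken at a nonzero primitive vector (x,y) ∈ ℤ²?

translate: b→-1 (≡13 mod 14), so (7,13,11)→(7,-1,5)
flip: (7,-1,5)→(5,1,7)
reduced (well bottom): (5,1,7) with a≤c, −a<b≤a
well minimum |f| = |-5| = 5 (negative-definite)

5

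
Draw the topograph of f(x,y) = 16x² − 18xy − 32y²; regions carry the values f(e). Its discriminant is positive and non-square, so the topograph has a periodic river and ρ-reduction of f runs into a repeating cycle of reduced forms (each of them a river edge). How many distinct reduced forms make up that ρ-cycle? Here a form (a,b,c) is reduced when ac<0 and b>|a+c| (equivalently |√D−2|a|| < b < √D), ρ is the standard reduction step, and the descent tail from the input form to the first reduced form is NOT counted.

D = 2372, ⌊√D⌋ = 48
descent: ρ → (-32,18,16)  [lands on river]
river: ρ → (16,46,-4)
river: ρ → (-4,42,38)
river: ρ → (38,34,-8)
river: ρ → (-8,46,8)
river: ρ → (8,34,-38)
river: ρ → (-38,42,4)
river: ρ → (4,46,-16)
river: ρ → (-16,18,32)
river: ρ → (32,46,-2)
river: ρ → (-2,46,32)
river: ρ → (32,18,-16)
river: ρ → (-16,46,4)
river: ρ → (4,42,-38)
river: ρ → (-38,34,8)
river: ρ → (8,46,-8)
river: ρ → (-8,34,38)
river: ρ → (38,42,-4)
river: ρ → (-4,46,16)
river: ρ → (16,18,-32)
river: ρ → (-32,46,2)
river: ρ → (2,46,-32)
ρ-cycle length = 22 (tail of 1 descent step not counted)

22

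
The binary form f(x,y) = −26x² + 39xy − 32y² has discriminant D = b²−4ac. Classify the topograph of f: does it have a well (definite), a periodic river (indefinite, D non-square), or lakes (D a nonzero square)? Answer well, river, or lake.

D = b²−4ac = 39² − 4·(-26)·(-32) = -1807
D < 0 ⇒ definite ⇒ every region one sign ⇒ single well

well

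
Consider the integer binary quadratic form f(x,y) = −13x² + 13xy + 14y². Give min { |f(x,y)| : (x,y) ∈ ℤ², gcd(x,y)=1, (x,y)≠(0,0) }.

river: ρ → (14,15,-12)
river: ρ → (-12,9,17)
river: ρ → (17,25,-4)
river: ρ → (-4,23,23)
river: ρ → (23,23,-4)
river: ρ → (-4,25,17)
river: ρ → (17,9,-12)
river: ρ → (-12,15,14)
river: ρ → (14,13,-13)
river: ρ → (-13,13,14)
closes: descent 0, river 10
min |a| on river = 4

4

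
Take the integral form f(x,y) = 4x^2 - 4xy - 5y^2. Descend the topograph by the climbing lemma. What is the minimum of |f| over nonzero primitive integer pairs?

descent: ρ → (-5,4,4)  [lands on river]
river: ρ → (4,4,-5)
river: ρ → (-5,6,3)
river: ρ → (3,6,-5)
closes: descent 1, river 4
min |a| on river = 3

3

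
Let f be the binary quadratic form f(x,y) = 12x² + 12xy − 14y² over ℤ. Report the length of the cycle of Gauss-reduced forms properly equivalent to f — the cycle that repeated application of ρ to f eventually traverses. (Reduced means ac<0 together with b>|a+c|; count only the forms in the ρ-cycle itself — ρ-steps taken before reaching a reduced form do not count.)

D = 816, ⌊√D⌋ = 28
river: ρ → (-14,16,10)
river: ρ → (10,24,-6)
river: ρ → (-6,24,10)
river: ρ → (10,16,-14)
river: ρ → (-14,12,12)
river: ρ → (12,12,-14)
ρ-cycle length = 6 (tail of 0 descent steps not counted)

6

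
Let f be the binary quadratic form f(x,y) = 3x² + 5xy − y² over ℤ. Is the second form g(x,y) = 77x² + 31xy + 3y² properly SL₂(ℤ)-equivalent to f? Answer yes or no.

D₁ = 37, D₂ = 37
river cycle of f (length 6): (-1, 5, 3), (3, 1, -3), (-3, 5, 1), (1, 5, -3), (-3, 1, 3), (3, 5, -1)
river cycle of g (length 6): (3, 5, -1), (-1, 5, 3), (3, 1, -3), (-3, 5, 1), (1, 5, -3), (-3, 1, 3)
cycles coincide ⇒ equivalent

yes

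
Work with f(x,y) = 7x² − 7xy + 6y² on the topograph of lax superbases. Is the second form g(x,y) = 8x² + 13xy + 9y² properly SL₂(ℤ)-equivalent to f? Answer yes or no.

D₁ = -119, D₂ = -119
f: translate: b→7 (≡-7 mod 14), so (7,-7,6)→(7,7,6)
f: flip: (7,7,6)→(6,-7,7)
f: translate: b→5 (≡-7 mod 12), so (6,-7,7)→(6,5,6)
f: reduced (well bottom): (6,5,6) with a≤c, −a<b≤a
g: translate: b→-3 (≡13 mod 16), so (8,13,9)→(8,-3,4)
g: flip: (8,-3,4)→(4,3,8)
g: reduced (well bottom): (4,3,8) with a≤c, −a<b≤a
reduced forms (6, 5, 6) vs (4, 3, 8) ⇒ inequivalent

no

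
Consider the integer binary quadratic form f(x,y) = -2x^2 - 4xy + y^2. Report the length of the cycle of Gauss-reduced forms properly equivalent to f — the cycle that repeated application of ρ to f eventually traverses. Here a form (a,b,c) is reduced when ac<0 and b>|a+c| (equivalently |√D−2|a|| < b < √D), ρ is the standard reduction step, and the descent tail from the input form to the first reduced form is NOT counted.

D = 24, ⌊√D⌋ = 4
descent: ρ → (1,4,-2)  [lands on river]
river: ρ → (-2,4,1)
ρ-cycle length = 2 (tail of 1 descent step not counted)

2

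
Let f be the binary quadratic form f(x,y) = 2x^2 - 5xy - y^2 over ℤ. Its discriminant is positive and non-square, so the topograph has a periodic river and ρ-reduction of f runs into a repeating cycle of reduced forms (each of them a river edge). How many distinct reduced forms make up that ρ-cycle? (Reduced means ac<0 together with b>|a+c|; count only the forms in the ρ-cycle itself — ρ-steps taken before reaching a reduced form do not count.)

D = 33, ⌊√D⌋ = 5
descent: ρ → (-1,5,2)  [lands on river]
river: ρ → (2,3,-3)
river: ρ → (-3,3,2)
river: ρ → (2,5,-1)
ρ-cycle length = 4 (tail of 1 descent step not counted)

4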